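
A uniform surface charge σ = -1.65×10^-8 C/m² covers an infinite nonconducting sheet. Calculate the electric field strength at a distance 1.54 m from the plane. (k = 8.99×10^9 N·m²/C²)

E = 932 V/m

By planar symmetry E is perpendicular to the sheet and uniform; use a Gaussian pillbox with flat faces of area A on each side of the sheet.
Only the two end caps contribute flux: Φ = 2EA. With Q_enc = σA, Gauss's law gives E = |σ|/(2ε₀).
E = 2πk|σ| = 2π(8.99×10^9)(1.65×10^-8) = 932 N/C.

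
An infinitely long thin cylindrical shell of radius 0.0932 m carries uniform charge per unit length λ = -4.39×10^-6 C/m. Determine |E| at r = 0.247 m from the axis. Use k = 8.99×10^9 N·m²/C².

Choose a coaxial cylinder of radius r = 0.247 m (arbitrary length L) as the Gaussian surface (r > 0.0932 m).
The full line charge is enclosed: λ_enc = -4.39×10^-6 C/m.
Gauss's law: E·2πrL = λ_enc L/ε₀.
E = 2k|λ_enc|/r = 2(8.99×10^9)(4.39e-6)/(0.247) = 3.20×10^5 N/C.

3.20e5 N/C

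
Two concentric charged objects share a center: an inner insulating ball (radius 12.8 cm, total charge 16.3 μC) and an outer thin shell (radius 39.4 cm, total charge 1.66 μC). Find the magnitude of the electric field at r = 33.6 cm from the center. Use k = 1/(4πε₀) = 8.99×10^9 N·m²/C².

By spherical symmetry E is radial; choose a Gaussian sphere of radius r = 33.6 cm (between the bodies, 12.8 cm < r < 39.4 cm).
The shell at 39.4 cm lies outside the Gaussian surface, so Q_enc = 16.3 μC = 1.63e-5 C.
Applying ∮E·dA = Q_enc/ε₀ with Φ = E(4πr²):
E = k|Q_enc|/r² = (8.99×10^9)(1.63e-5)/(0.336)² = 1.30×10^6 N/C.

E ≈ 1.30×10^6 N/C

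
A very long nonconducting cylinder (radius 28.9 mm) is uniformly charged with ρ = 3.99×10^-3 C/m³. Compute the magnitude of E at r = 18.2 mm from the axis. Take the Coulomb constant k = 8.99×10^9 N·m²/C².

Coaxial Gaussian cylinder, radius r = 18.2 mm, length L (r < R).
Enclosed charge per unit length: λ_enc = ρ·πr² = (3.99e-3)π(0.0182)² = 4.152×10^-6 C/m.
Gauss's law: E·2πrL = λ_enc L/ε₀.
E = 2k|λ_enc|/r = 2(8.99×10^9)(4.152e-6)/(0.0182) = 4.10×10^6 N/C.

|E| = 4.10×10^6 N/C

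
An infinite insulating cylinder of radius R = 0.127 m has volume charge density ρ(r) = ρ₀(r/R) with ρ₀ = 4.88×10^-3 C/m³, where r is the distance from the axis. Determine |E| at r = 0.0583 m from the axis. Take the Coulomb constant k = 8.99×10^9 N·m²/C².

By cylindrical symmetry E is radial; use a coaxial Gaussian cylinder of radius 0.0583 m and length L (r < R).
λ_enc = ∫₀^r ρ(r')·2πr' dr' = (2πρ₀/R)·r^3/3 = 1.595×10^-5 C/m.
By Gauss's law (flux through the curved wall only), E·2πrL = λ_enc L/ε₀.
E = 2k|λ_enc|/r = 2(8.99×10^9)(1.595×10^-5)/(0.0583) = 4.92e6 N/C.

E ≈ 4.92×10^6 N/C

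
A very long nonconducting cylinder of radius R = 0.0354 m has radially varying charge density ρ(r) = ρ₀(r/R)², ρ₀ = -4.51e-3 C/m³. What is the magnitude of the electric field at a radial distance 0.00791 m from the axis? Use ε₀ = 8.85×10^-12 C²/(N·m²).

By cylindrical symmetry E is radial; use a coaxial Gaussian cylinder of radius 0.00791 m and length L (r < R).
λ_enc = ∫₀^r ρ(r')·2πr' dr' = (2πρ₀/R²)·r^4/4 = -2.213e-8 C/m.
Since E is radial and uniform over the curved surface, Φ = E·2πrL = Q_enc/ε₀ = λ_enc L/ε₀.
E = |λ_enc|/(2πε₀r) = (2.213×10^-8)/(2π·8.85×10^-12·0.00791) = 5.03×10^4 N/C.

E = 5.03e4 N/C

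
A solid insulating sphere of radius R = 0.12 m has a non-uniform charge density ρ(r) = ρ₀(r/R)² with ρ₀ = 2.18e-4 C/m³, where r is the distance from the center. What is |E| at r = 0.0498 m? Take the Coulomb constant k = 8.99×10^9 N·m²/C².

E ≈ 4.22×10^4 V/m

Take a concentric spherical Gaussian surface of radius r = 0.0498 m (r < R).
Q_enc = ∫₀^r ρ(r')·4πr'² dr' = (4πρ₀/R²) ∫₀^r r'^4 dr' = 4πρ₀ r^5/(5·R²) = 1.165e-8 C.
Since E is radial and uniform over the Gaussian sphere, Φ = E·4πr² = Q_enc/ε₀.
E = k|Q_enc|/r² = (8.99×10^9)(1.165×10^-8)/(0.0498)² = 4.22×10^4 N/C.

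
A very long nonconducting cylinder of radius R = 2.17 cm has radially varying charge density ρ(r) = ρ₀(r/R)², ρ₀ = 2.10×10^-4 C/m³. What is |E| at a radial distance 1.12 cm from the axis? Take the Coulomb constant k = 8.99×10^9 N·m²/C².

|E| = 1.77×10^4 N/C

Choose a coaxial cylinder of radius r = 1.12 cm (arbitrary length L) as the Gaussian surface (r < R).
λ_enc = ∫₀^r ρ(r')·2πr' dr' = (2πρ₀/R²)·r^4/4 = 1.102×10^-8 C/m.
Since E is radial and uniform over the curved surface, Φ = E·2πrL = Q_enc/ε₀ = λ_enc L/ε₀.
E = 2k|λ_enc|/r = 2(8.99×10^9)(1.102×10^-8)/(0.0112) = 1.77×10^4 N/C.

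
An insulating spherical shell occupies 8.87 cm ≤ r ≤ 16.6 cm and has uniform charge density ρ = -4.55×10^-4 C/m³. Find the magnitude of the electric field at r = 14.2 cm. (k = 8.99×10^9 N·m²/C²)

Symmetry ⇒ E = E(r) r̂. Gaussian sphere of radius r = 14.2 cm (within the shell material, 8.87 cm < r < 16.6 cm).
Only the shell between 8.87 cm and r is enclosed: Q_enc = ρ·(4π/3)(r³ − a³) = (-4.55e-4)·(4π/3)·((0.142)³ − (0.0887)³) = -4.127×10^-6 C.
Since E is radial and uniform over the Gaussian sphere, Φ = E·4πr² = Q_enc/ε₀.
E = k|Q_enc|/r² = (8.99×10^9)(4.127e-6)/(0.142)² = 1.84e6 N/C.

|E| ≈ 1.84×10^6 V/m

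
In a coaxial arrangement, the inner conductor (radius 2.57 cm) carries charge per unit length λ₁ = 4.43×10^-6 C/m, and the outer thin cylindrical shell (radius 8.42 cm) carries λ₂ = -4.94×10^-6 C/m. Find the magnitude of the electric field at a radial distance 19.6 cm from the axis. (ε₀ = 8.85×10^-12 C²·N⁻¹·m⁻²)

Coaxial Gaussian cylinder, radius r = 19.6 cm, length L (r > 8.42 cm, enclosing both).
λ_enc = λ₁ + λ₂ = (4.43×10^-6) + (-4.94×10^-6) = -5.10e-7 C/m.
Applying ∮E·dA = Q_enc/ε₀ with the end caps contributing no flux:
E = |λ_enc|/(2πε₀r) = (5.10×10^-7)/(2π·8.85×10^-12·0.196) = 4.68×10^4 N/C.

E = 4.68×10^4 N/C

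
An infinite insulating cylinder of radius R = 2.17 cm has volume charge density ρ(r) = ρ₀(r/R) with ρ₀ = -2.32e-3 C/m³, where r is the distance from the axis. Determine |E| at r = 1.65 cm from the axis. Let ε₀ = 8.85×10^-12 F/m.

Choose a coaxial cylinder of radius r = 1.65 cm (arbitrary length L) as the Gaussian surface (r < R).
λ_enc = ∫₀^r ρ(r')·2πr' dr' = (2πρ₀/R)·r^3/3 = -1.006e-6 C/m.
Applying ∮E·dA = Q_enc/ε₀ with the end caps contributing no flux:
E = |λ_enc|/(2πε₀r) = (1.006×10^-6)/(2π·8.85×10^-12·0.0165) = 1.10×10^6 N/C.

E = 1.10e6 N/C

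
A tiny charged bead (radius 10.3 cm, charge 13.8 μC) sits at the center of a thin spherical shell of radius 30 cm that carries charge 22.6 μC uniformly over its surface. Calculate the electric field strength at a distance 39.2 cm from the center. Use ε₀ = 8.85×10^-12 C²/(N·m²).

E = 2.13×10^6 N/C

By spherical symmetry E is radial; choose a Gaussian sphere of radius r = 39.2 cm (r > 30 cm, enclosing both).
Q_enc = (13.8 μC) + (22.6 μC) = 3.64×10^-5 C.
Applying ∮E·dA = Q_enc/ε₀ with Φ = E(4πr²):
E = |Q_enc|/(4πε₀r²) = (3.64e-5)/(4π·8.85×10^-12·(0.392)²) = 2.13×10^6 N/C.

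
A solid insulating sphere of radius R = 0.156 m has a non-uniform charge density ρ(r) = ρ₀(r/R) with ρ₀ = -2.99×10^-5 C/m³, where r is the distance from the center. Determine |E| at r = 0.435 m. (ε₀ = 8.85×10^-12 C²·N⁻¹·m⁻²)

|E| ≈ 1.69×10^4 V/m

By spherical symmetry E is radial; choose a Gaussian sphere of radius r = 0.435 m (r > R, all charge enclosed).
Q_enc = 4π ∫₀^R ρ₀(r'/R)^1 r'² dr' = 4πρ₀R³/4 = -3.566e-7 C.
By Gauss's law, ∮E·dA = E·4πr² = Q_enc/ε₀.
E = |Q_enc|/(4πε₀r²) = (3.566×10^-7)/(4π·8.85×10^-12·(0.435)²) = 1.69×10^4 N/C.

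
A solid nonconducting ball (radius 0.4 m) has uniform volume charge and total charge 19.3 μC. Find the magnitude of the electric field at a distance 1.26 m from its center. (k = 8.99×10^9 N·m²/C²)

E = 1.09×10^5 V/m

Use a concentric Gaussian sphere at r = 1.26 m (r > R, so the entire charge is enclosed).
Q_enc = 19.3 μC = 1.93×10^-5 C.
Applying ∮E·dA = Q_enc/ε₀ with Φ = E(4πr²):
E = k|Q_enc|/r² = (8.99×10^9)(1.93×10^-5)/(1.26)² = 1.09e5 N/C.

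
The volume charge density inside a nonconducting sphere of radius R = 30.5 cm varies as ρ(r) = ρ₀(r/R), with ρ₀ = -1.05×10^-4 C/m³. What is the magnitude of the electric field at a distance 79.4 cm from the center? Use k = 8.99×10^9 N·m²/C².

Symmetry ⇒ E = E(r) r̂. Gaussian sphere of radius r = 79.4 cm (r > R, all charge enclosed).
Q_enc = 4π ∫₀^R ρ₀(r'/R)^1 r'² dr' = 4πρ₀R³/4 = -9.359×10^-6 C.
Applying ∮E·dA = Q_enc/ε₀ with Φ = E(4πr²):
E = k|Q_enc|/r² = (8.99×10^9)(9.359e-6)/(0.794)² = 1.33e5 N/C.

|E| = 1.33×10^5 V/m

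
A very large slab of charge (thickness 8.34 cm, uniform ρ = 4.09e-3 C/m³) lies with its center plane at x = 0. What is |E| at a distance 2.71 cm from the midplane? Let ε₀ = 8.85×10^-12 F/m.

E = 1.25e7 V/m

By symmetry E is perpendicular to the slab. A Gaussian pillbox from −2.71 cm to +2.71 cm (face area A) lies entirely within the slab.
Q_enc = ρ·(2x)·A and flux = 2EA, so 2EA = 2ρxA/ε₀ ⇒ E = |ρ|x/ε₀.
E = (4.09e-3)(0.0271)/(8.85×10^-12) = 1.25×10^7 N/C.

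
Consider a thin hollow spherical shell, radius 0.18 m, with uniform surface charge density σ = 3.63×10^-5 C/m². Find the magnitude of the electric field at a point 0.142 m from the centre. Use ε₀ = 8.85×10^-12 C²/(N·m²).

E = 0

By spherical symmetry E is radial; choose a Gaussian sphere of radius r = 0.142 m (inside the shell, r < 0.18 m).
No charge lies within this surface, so Q_enc = 0 and Gauss's law gives E·4πr² = 0 ⇒ E = 0.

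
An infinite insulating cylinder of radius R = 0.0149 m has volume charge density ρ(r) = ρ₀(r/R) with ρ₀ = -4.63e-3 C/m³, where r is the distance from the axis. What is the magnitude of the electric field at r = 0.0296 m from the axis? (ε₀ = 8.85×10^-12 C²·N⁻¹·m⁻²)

E = 1.31e6 N/C

Coaxial Gaussian cylinder, radius r = 0.0296 m, length L (r > R, full charge per length enclosed).
λ_enc = 2π ∫₀^R ρ₀(r'/R)^1 r' dr' = 2πρ₀R²/3 = -2.153×10^-6 C/m.
By Gauss's law (flux through the curved wall only), E·2πrL = λ_enc L/ε₀.
E = |λ_enc|/(2πε₀r) = (2.153×10^-6)/(2π·8.85×10^-12·0.0296) = 1.31×10^6 N/C.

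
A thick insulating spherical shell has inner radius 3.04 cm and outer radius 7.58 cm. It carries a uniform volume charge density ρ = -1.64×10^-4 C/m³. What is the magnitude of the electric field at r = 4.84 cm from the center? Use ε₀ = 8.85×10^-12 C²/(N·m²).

By spherical symmetry E is radial; choose a Gaussian sphere of radius r = 4.84 cm (within the shell material, 3.04 cm < r < 7.58 cm).
Only the shell between 3.04 cm and r is enclosed: Q_enc = ρ·(4π/3)(r³ − a³) = (-1.64e-4)·(4π/3)·((0.0484)³ − (0.0304)³) = -5.859×10^-8 C.
Since E is radial and uniform over the Gaussian sphere, Φ = E·4πr² = Q_enc/ε₀.
E = |Q_enc|/(4πε₀r²) = (5.859×10^-8)/(4π·8.85×10^-12·(0.0484)²) = 2.25e5 N/C.

2.25×10^5 N/C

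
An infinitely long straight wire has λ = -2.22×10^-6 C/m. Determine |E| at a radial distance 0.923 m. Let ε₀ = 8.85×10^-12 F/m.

|E| ≈ 4.33×10^4 N/C

Coaxial Gaussian cylinder, radius r = 0.923 m, length L.
Q_enc = λL, so λ_enc = -2.22×10^-6 C/m.
By Gauss's law (flux through the curved wall only), E·2πrL = λ_enc L/ε₀.
E = |λ_enc|/(2πε₀r) = (2.22×10^-6)/(2π·8.85×10^-12·0.923) = 4.33×10^4 N/C.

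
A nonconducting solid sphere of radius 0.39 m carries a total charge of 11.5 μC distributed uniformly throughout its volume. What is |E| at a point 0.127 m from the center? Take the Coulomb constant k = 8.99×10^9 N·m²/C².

Take a concentric spherical Gaussian surface of radius r = 0.127 m (r < R).
Only the charge within r is enclosed: Q_enc = Q·(r/R)³ = (11.5 μC)·(0.127 m/0.39 m)³ = 3.971×10^-7 C.
Applying ∮E·dA = Q_enc/ε₀ with Φ = E(4πr²):
E = k|Q_enc|/r² = (8.99×10^9)(3.971×10^-7)/(0.127)² = 2.21e5 N/C.

E ≈ 2.21×10^5 V/m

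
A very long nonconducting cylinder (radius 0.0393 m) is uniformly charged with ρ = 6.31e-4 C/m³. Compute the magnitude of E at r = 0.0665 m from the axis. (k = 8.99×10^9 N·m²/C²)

E = 8.28e5 V/m

Take a coaxial cylindrical Gaussian surface of radius r = 0.0665 m and length L (r > 0.0393 m, full cross-section enclosed).
λ_enc = ρ·πR² = (6.31×10^-4)π(0.0393)² = 3.062e-6 C/m.
Since E is radial and uniform over the curved surface, Φ = E·2πrL = Q_enc/ε₀ = λ_enc L/ε₀.
E = 2k|λ_enc|/r = 2(8.99×10^9)(3.062e-6)/(0.0665) = 8.28×10^5 N/C.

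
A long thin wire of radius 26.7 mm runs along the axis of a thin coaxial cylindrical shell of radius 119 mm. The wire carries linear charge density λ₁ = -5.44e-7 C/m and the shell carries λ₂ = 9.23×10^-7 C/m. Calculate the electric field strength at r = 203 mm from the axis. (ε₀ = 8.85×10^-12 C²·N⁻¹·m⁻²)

E = 3.36e4 N/C

Take a coaxial cylindrical Gaussian surface of radius r = 203 mm and length L (r > 119 mm, enclosing both).
λ_enc = λ₁ + λ₂ = (-5.44e-7) + (9.23×10^-7) = 3.79×10^-7 C/m.
Since E is radial and uniform over the curved surface, Φ = E·2πrL = Q_enc/ε₀ = λ_enc L/ε₀.
E = |λ_enc|/(2πε₀r) = (3.79×10^-7)/(2π·8.85×10^-12·0.203) = 3.36×10^4 N/C.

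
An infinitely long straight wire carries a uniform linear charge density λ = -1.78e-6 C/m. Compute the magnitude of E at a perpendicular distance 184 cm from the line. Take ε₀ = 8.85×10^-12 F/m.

E = 1.74×10^4 N/C

Take a coaxial cylindrical Gaussian surface of radius r = 184 cm and length L.
Q_enc = λL, so λ_enc = -1.78e-6 C/m.
By Gauss's law (flux through the curved wall only), E·2πrL = λ_enc L/ε₀.
E = |λ_enc|/(2πε₀r) = (1.78e-6)/(2π·8.85×10^-12·1.84) = 1.74×10^4 N/C.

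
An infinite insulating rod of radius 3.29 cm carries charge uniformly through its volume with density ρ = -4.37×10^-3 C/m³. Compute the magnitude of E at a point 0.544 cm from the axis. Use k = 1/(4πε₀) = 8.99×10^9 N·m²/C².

By cylindrical symmetry E is radial; use a coaxial Gaussian cylinder of radius 0.544 cm and length L (r < R).
Enclosed charge per unit length: λ_enc = ρ·πr² = (-4.37×10^-3)π(0.00544)² = -4.063×10^-7 C/m.
Gauss's law: E·2πrL = λ_enc L/ε₀.
E = 2k|λ_enc|/r = 2(8.99×10^9)(4.063e-7)/(0.00544) = 1.34×10^6 N/C.

|E| ≈ 1.34e6 V/m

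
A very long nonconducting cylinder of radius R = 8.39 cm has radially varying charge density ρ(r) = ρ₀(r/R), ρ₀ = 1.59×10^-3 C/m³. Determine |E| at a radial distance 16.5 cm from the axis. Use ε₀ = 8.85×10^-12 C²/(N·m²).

|E| ≈ 2.55×10^6 N/C

Choose a coaxial cylinder of radius r = 16.5 cm (arbitrary length L) as the Gaussian surface (r > R, full charge per length enclosed).
λ_enc = 2π ∫₀^R ρ₀(r'/R)^1 r' dr' = 2πρ₀R²/3 = 2.344×10^-5 C/m.
Applying ∮E·dA = Q_enc/ε₀ with the end caps contributing no flux:
E = |λ_enc|/(2πε₀r) = (2.344×10^-5)/(2π·8.85×10^-12·0.165) = 2.55×10^6 N/C.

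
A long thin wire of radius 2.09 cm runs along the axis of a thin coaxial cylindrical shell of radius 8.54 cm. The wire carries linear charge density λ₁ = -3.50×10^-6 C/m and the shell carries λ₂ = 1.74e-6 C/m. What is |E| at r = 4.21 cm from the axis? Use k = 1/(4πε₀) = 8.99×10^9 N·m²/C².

Take a coaxial cylindrical Gaussian surface of radius r = 4.21 cm and length L (between the conductors, 2.09 cm < r < 8.54 cm).
The shell at 8.54 cm lies outside the Gaussian surface, so λ_enc = λ₁ = -3.50e-6 C/m.
By Gauss's law (flux through the curved wall only), E·2πrL = λ_enc L/ε₀.
E = 2k|λ_enc|/r = 2(8.99×10^9)(3.50×10^-6)/(0.0421) = 1.49×10^6 N/C.

1.49e6 V/m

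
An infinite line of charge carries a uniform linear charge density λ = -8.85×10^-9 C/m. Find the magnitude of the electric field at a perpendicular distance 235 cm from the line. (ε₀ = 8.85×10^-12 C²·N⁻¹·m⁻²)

Coaxial Gaussian cylinder, radius r = 235 cm, length L.
Q_enc = λL, so λ_enc = -8.85×10^-9 C/m.
Applying ∮E·dA = Q_enc/ε₀ with the end caps contributing no flux:
E = |λ_enc|/(2πε₀r) = (8.85×10^-9)/(2π·8.85×10^-12·2.35) = 67.7 N/C.

|E| = 67.7 N/C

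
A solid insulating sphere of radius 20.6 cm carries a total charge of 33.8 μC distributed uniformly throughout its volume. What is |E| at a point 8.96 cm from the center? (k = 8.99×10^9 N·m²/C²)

By spherical symmetry E is radial; choose a Gaussian sphere of radius r = 8.96 cm (r < R).
Only the charge within r is enclosed: Q_enc = Q·(r/R)³ = (33.8 μC)·(8.96 cm/20.6 cm)³ = 2.781×10^-6 C.
Applying ∮E·dA = Q_enc/ε₀ with Φ = E(4πr²):
E = k|Q_enc|/r² = (8.99×10^9)(2.781×10^-6)/(0.0896)² = 3.11e6 N/C.

3.11×10^6 N/C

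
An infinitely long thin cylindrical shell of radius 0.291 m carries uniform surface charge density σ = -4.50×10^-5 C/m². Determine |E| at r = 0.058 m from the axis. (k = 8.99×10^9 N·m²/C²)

By cylindrical symmetry E is radial; use a coaxial Gaussian cylinder of radius 0.058 m and length L (r < 0.291 m, inside the shell).
No charge is enclosed, so Gauss's law gives E·2πrL = 0 ⇒ E = 0.

E = 0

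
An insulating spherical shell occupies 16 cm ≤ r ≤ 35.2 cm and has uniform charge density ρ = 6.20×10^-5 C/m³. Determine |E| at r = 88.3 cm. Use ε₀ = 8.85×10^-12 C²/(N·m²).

|E| ≈ 1.18e5 V/m

Symmetry ⇒ E = E(r) r̂. Gaussian sphere of radius r = 88.3 cm (r > 35.2 cm, enclosing the whole shell).
Q_enc = ρ·(4π/3)(b³ − a³) = (6.20×10^-5)·(4π/3)·((0.352)³ − (0.16)³) = 1.026×10^-5 C.
Gauss's law: E·4πr² = Q_enc/ε₀.
E = |Q_enc|/(4πε₀r²) = (1.026×10^-5)/(4π·8.85×10^-12·(0.883)²) = 1.18×10^5 N/C.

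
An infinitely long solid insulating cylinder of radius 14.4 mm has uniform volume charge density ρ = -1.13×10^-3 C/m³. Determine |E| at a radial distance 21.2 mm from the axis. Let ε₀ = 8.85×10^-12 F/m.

E ≈ 6.24e5 N/C

Take a coaxial cylindrical Gaussian surface of radius r = 21.2 mm and length L (r > 14.4 mm, full cross-section enclosed).
λ_enc = ρ·πR² = (-1.13e-3)π(0.0144)² = -7.361e-7 C/m.
Since E is radial and uniform over the curved surface, Φ = E·2πrL = Q_enc/ε₀ = λ_enc L/ε₀.
E = |λ_enc|/(2πε₀r) = (7.361×10^-7)/(2π·8.85×10^-12·0.0212) = 6.24×10^5 N/C.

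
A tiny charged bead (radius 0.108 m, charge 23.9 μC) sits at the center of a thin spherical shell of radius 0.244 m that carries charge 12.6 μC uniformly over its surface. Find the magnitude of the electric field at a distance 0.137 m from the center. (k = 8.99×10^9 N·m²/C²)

|E| = 1.14×10^7 N/C

Take a concentric spherical Gaussian surface of radius r = 0.137 m (between the bodies, 0.108 m < r < 0.244 m).
Only the inner charge is enclosed; the outer shell contributes nothing inside itself. Q_enc = 23.9 μC = 2.39×10^-5 C.
Gauss's law: E·4πr² = Q_enc/ε₀.
E = k|Q_enc|/r² = (8.99×10^9)(2.39e-5)/(0.137)² = 1.14×10^7 N/C.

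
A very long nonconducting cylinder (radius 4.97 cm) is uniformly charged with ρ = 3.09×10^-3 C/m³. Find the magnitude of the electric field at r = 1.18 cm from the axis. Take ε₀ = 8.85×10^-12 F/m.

|E| ≈ 2.06e6 V/m

Choose a coaxial cylinder of radius r = 1.18 cm (arbitrary length L) as the Gaussian surface (r < R).
Charge inside radius r per length L is ρ·πr²·L, so λ_enc = ρπr² = 1.352e-6 C/m.
By Gauss's law (flux through the curved wall only), E·2πrL = λ_enc L/ε₀.
E = |λ_enc|/(2πε₀r) = (1.352×10^-6)/(2π·8.85×10^-12·0.0118) = 2.06×10^6 N/C.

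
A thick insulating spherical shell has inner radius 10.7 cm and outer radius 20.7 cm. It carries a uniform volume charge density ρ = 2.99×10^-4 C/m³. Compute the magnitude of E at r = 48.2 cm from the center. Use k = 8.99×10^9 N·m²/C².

3.70×10^5 N/C

Use a concentric Gaussian sphere at r = 48.2 cm (r > 20.7 cm, enclosing the whole shell).
Q_enc = ρ·(4π/3)(b³ − a³) = (2.99×10^-4)·(4π/3)·((0.207)³ − (0.107)³) = 9.575×10^-6 C.
Gauss's law: E·4πr² = Q_enc/ε₀.
E = k|Q_enc|/r² = (8.99×10^9)(9.575×10^-6)/(0.482)² = 3.70×10^5 N/C.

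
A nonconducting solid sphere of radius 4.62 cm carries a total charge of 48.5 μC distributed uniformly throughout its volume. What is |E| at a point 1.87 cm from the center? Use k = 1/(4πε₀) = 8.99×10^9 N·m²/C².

E = 8.27×10^7 N/C

Take a concentric spherical Gaussian surface of radius r = 1.87 cm (r < R).
For a uniform sphere the enclosed fraction is (r/R)³, so Q_enc = (48.5 μC)(0.0187/0.0462)³ = 3.216×10^-6 C.
Applying ∮E·dA = Q_enc/ε₀ with Φ = E(4πr²):
E = k|Q_enc|/r² = (8.99×10^9)(3.216×10^-6)/(0.0187)² = 8.27×10^7 N/C.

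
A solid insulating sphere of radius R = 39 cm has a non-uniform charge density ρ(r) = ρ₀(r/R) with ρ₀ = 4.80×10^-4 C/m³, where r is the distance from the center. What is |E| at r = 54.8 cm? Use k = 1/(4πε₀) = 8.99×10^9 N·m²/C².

2.68×10^6 V/m

Symmetry ⇒ E = E(r) r̂. Gaussian sphere of radius r = 54.8 cm (r > R, all charge enclosed).
Q_enc = 4π ∫₀^R ρ₀(r'/R)^1 r'² dr' = 4πρ₀R³/4 = 8.945×10^-5 C.
By Gauss's law, ∮E·dA = E·4πr² = Q_enc/ε₀.
E = k|Q_enc|/r² = (8.99×10^9)(8.945×10^-5)/(0.548)² = 2.68×10^6 N/C.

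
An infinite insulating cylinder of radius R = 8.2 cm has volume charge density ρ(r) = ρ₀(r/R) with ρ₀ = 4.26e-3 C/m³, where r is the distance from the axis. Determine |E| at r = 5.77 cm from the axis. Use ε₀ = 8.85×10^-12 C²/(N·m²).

|E| = 6.51×10^6 V/m

Coaxial Gaussian cylinder, radius r = 5.77 cm, length L (r < R).
Integrating ρ over the cross-section to radius r: λ_enc = (2πρ₀/R) ∫₀^r r'^2 dr' = 2πρ₀ r^3/(3·R) = 2.09×10^-5 C/m.
Gauss's law: E·2πrL = λ_enc L/ε₀.
E = |λ_enc|/(2πε₀r) = (2.09×10^-5)/(2π·8.85×10^-12·0.0577) = 6.51e6 N/C.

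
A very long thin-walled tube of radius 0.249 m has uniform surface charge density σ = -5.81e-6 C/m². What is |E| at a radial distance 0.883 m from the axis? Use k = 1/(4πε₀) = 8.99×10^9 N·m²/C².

1.85e5 V/m

Choose a coaxial cylinder of radius r = 0.883 m (arbitrary length L) as the Gaussian surface (r > 0.249 m).
The whole shell is enclosed: λ_enc = σ·2πR = (-5.81×10^-6)·2π·(0.249) = -9.09×10^-6 C/m.
Since E is radial and uniform over the curved surface, Φ = E·2πrL = Q_enc/ε₀ = λ_enc L/ε₀.
E = 2k|λ_enc|/r = 2(8.99×10^9)(9.09e-6)/(0.883) = 1.85×10^5 N/C.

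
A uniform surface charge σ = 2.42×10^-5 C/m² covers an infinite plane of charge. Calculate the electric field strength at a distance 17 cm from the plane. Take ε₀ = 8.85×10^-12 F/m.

By planar symmetry E is perpendicular to the sheet and uniform; use a Gaussian pillbox with flat faces of area A on each side of the sheet.
Flux Φ = 2EA and Q_enc = σA, so 2EA = σA/ε₀ ⇒ E = |σ|/(2ε₀), independent of distance.
E = |σ|/(2ε₀) = (2.42×10^-5)/(2·8.85×10^-12) = 1.37×10^6 N/C.

E ≈ 1.37×10^6 V/m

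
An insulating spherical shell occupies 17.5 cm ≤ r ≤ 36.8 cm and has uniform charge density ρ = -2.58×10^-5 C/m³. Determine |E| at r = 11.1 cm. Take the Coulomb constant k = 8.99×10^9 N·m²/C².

E = 0 (no enclosed charge)

Take a concentric spherical Gaussian surface of radius r = 11.1 cm (r < 17.5 cm, inside the empty cavity).
No charge is enclosed, so by Gauss's law E·4πr² = 0 ⇒ E = 0.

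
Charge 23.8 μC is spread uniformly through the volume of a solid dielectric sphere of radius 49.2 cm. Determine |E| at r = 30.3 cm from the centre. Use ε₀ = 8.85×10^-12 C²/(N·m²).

5.44e5 N/C

Take a concentric spherical Gaussian surface of radius r = 30.3 cm (r < R).
Only the charge within r is enclosed: Q_enc = Q·(r/R)³ = (23.8 μC)·(30.3 cm/49.2 cm)³ = 5.559×10^-6 C.
Applying ∮E·dA = Q_enc/ε₀ with Φ = E(4πr²):
E = |Q_enc|/(4πε₀r²) = (5.559e-6)/(4π·8.85×10^-12·(0.303)²) = 5.44×10^5 N/C.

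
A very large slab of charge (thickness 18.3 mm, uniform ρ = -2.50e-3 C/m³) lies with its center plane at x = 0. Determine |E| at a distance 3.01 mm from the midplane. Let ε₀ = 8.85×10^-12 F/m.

By symmetry E is perpendicular to the slab. A Gaussian pillbox from −3.01 mm to +3.01 mm (face area A) lies entirely within the slab.
Q_enc = ρ·(2x)·A and flux = 2EA, so 2EA = 2ρxA/ε₀ ⇒ E = |ρ|x/ε₀.
E = (2.50e-3)(0.00301)/(8.85×10^-12) = 8.50e5 N/C.

|E| = 8.50e5 N/C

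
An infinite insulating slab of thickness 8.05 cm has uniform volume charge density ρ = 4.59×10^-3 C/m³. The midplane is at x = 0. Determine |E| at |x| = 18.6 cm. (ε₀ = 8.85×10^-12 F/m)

The point |x| = 18.6 cm lies outside the slab (half-thickness 0.04025 m). A symmetric pillbox spanning the full slab encloses Q_enc = ρ·d·A.
Flux = 2EA ⇒ E = |ρ|d/(2ε₀), independent of distance outside.
E = (4.59×10^-3)(0.0805)/(2·8.85×10^-12) = 2.09×10^7 N/C.

|E| ≈ 2.09e7 N/C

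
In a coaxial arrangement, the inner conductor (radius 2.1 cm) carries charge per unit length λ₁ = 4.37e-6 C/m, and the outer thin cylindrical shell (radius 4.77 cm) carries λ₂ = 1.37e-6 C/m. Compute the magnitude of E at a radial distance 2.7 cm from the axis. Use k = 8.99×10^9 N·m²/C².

Choose a coaxial cylinder of radius r = 2.7 cm (arbitrary length L) as the Gaussian surface (between the conductors, 2.1 cm < r < 4.77 cm).
The shell at 4.77 cm lies outside the Gaussian surface, so λ_enc = λ₁ = 4.37×10^-6 C/m.
Applying ∮E·dA = Q_enc/ε₀ with the end caps contributing no flux:
E = 2k|λ_enc|/r = 2(8.99×10^9)(4.37×10^-6)/(0.027) = 2.91e6 N/C.

E ≈ 2.91×10^6 N/C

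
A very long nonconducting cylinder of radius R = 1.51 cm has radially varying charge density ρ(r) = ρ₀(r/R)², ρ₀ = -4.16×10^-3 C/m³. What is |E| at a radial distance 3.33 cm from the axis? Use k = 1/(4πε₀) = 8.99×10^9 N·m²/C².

E = 8.04×10^5 N/C

Take a coaxial cylindrical Gaussian surface of radius r = 3.33 cm and length L (r > R, full charge per length enclosed).
λ_enc = 2π ∫₀^R ρ₀(r'/R)^2 r' dr' = 2πρ₀R²/4 = -1.49×10^-6 C/m.
Gauss's law: E·2πrL = λ_enc L/ε₀.
E = 2k|λ_enc|/r = 2(8.99×10^9)(1.49e-6)/(0.0333) = 8.04×10^5 N/C.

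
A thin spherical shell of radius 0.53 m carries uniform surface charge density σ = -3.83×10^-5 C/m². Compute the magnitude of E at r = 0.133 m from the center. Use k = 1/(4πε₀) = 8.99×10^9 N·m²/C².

E = 0

By spherical symmetry E is radial; choose a Gaussian sphere of radius r = 0.133 m (inside the shell, r < 0.53 m).
No charge lies within this surface, so Q_enc = 0 and Gauss's law gives E·4πr² = 0 ⇒ E = 0.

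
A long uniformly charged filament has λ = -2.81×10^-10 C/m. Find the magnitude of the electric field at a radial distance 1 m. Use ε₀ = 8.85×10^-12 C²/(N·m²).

|E| ≈ 5.05 N/C

Choose a coaxial cylinder of radius r = 1 m (arbitrary length L) as the Gaussian surface.
Q_enc = λL, so λ_enc = -2.81×10^-10 C/m.
Applying ∮E·dA = Q_enc/ε₀ with the end caps contributing no flux:
E = |λ_enc|/(2πε₀r) = (2.81×10^-10)/(2π·8.85×10^-12·1) = 5.05 N/C.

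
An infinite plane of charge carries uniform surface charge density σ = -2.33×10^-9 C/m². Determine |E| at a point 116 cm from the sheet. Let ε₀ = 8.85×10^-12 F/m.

Choose a cylindrical pillbox piercing the sheet, end faces (area A) parallel to it.
Flux Φ = 2EA and Q_enc = σA, so 2EA = σA/ε₀ ⇒ E = |σ|/(2ε₀), independent of distance.
E = |σ|/(2ε₀) = (2.33e-9)/(2·8.85×10^-12) = 132 N/C.

|E| = 132 N/C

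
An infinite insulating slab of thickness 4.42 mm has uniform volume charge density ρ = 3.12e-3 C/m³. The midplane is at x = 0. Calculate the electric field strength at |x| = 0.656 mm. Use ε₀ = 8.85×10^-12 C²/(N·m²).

By symmetry E is perpendicular to the slab. A Gaussian pillbox from −0.656 mm to +0.656 mm (face area A) lies entirely within the slab.
Q_enc = ρ·(2x)·A and flux = 2EA, so 2EA = 2ρxA/ε₀ ⇒ E = |ρ|x/ε₀.
E = (3.12×10^-3)(0.000656)/(8.85×10^-12) = 2.31×10^5 N/C.

2.31×10^5 N/C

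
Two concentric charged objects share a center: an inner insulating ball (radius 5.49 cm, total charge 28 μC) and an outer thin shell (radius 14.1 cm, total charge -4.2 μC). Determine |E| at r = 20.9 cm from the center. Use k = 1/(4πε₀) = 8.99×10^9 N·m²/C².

By spherical symmetry E is radial; choose a Gaussian sphere of radius r = 20.9 cm (r > 14.1 cm, enclosing both).
Q_enc = (28 μC) + (-4.2 μC) = 2.38×10^-5 C.
Gauss's law: E·4πr² = Q_enc/ε₀.
E = k|Q_enc|/r² = (8.99×10^9)(2.38×10^-5)/(0.209)² = 4.90×10^6 N/C.

|E| ≈ 4.90×10^6 N/C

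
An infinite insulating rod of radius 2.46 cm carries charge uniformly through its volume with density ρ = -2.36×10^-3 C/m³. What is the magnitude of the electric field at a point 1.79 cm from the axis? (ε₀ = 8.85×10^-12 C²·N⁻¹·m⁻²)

|E| = 2.39×10^6 N/C

Choose a coaxial cylinder of radius r = 1.79 cm (arbitrary length L) as the Gaussian surface (r < R).
Enclosed charge per unit length: λ_enc = ρ·πr² = (-2.36×10^-3)π(0.0179)² = -2.376×10^-6 C/m.
Applying ∮E·dA = Q_enc/ε₀ with the end caps contributing no flux:
E = |λ_enc|/(2πε₀r) = (2.376e-6)/(2π·8.85×10^-12·0.0179) = 2.39×10^6 N/C.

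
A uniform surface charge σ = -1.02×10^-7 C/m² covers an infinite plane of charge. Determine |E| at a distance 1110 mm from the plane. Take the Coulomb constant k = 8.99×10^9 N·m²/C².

Choose a cylindrical pillbox piercing the sheet, end faces (area A) parallel to it.
Only the two end caps contribute flux: Φ = 2EA. With Q_enc = σA, Gauss's law gives E = |σ|/(2ε₀).
E = 2πk|σ| = 2π(8.99×10^9)(1.02×10^-7) = 5.76e3 N/C.

E ≈ 5.76×10^3 N/C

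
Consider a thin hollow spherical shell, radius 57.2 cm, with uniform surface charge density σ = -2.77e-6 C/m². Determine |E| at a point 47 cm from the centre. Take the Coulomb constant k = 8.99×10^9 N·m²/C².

Use a concentric Gaussian sphere at r = 47 cm (inside the shell, r < 57.2 cm).
No charge lies within this surface, so Q_enc = 0 and Gauss's law gives E·4πr² = 0 ⇒ E = 0.

E = 0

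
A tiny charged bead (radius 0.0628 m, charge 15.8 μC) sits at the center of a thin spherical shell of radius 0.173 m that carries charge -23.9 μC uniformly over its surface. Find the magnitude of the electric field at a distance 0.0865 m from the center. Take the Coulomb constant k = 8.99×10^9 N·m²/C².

Symmetry ⇒ E = E(r) r̂. Gaussian sphere of radius r = 0.0865 m (between the bodies, 0.0628 m < r < 0.173 m).
Only the inner charge is enclosed; the outer shell contributes nothing inside itself. Q_enc = 15.8 μC = 1.58×10^-5 C.
Gauss's law: E·4πr² = Q_enc/ε₀.
E = k|Q_enc|/r² = (8.99×10^9)(1.58×10^-5)/(0.0865)² = 1.90×10^7 N/C.

E ≈ 1.90×10^7 V/m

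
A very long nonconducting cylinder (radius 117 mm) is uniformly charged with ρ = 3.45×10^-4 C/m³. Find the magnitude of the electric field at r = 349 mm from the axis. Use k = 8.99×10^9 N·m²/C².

7.64×10^5 V/m

Choose a coaxial cylinder of radius r = 349 mm (arbitrary length L) as the Gaussian surface (r > 117 mm, full cross-section enclosed).
λ_enc = ρ·πR² = (3.45×10^-4)π(0.117)² = 1.484×10^-5 C/m.
Applying ∮E·dA = Q_enc/ε₀ with the end caps contributing no flux:
E = 2k|λ_enc|/r = 2(8.99×10^9)(1.484×10^-5)/(0.349) = 7.64×10^5 N/C.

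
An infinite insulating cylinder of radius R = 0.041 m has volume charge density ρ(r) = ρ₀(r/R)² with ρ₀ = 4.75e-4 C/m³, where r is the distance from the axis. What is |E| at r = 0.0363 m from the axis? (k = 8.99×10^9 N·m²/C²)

|E| ≈ 3.82×10^5 N/C

By cylindrical symmetry E is radial; use a coaxial Gaussian cylinder of radius 0.0363 m and length L (r < R).
λ_enc = ∫₀^r ρ(r')·2πr' dr' = (2πρ₀/R²)·r^4/4 = 7.707×10^-7 C/m.
By Gauss's law (flux through the curved wall only), E·2πrL = λ_enc L/ε₀.
E = 2k|λ_enc|/r = 2(8.99×10^9)(7.707×10^-7)/(0.0363) = 3.82×10^5 N/C.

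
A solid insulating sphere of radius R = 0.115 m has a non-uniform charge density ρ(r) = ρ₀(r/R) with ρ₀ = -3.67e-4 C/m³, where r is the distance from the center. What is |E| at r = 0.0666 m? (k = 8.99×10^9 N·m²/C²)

E ≈ 4.00e5 V/m

By spherical symmetry E is radial; choose a Gaussian sphere of radius r = 0.0666 m (r < R).
Integrate the density: Q_enc = 4π ∫₀^r ρ₀(r'/R)^1 r'² dr' = 4πρ₀ r^4/(4·R) = -1.972×10^-7 C.
Since E is radial and uniform over the Gaussian sphere, Φ = E·4πr² = Q_enc/ε₀.
E = k|Q_enc|/r² = (8.99×10^9)(1.972×10^-7)/(0.0666)² = 4.00e5 N/C.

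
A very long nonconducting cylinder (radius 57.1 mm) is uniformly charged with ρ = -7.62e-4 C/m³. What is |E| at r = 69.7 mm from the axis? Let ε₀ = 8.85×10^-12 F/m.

Coaxial Gaussian cylinder, radius r = 69.7 mm, length L (r > 57.1 mm, full cross-section enclosed).
λ_enc = ρ·πR² = (-7.62×10^-4)π(0.0571)² = -7.805×10^-6 C/m.
Applying ∮E·dA = Q_enc/ε₀ with the end caps contributing no flux:
E = |λ_enc|/(2πε₀r) = (7.805e-6)/(2π·8.85×10^-12·0.0697) = 2.01×10^6 N/C.

E = 2.01e6 N/C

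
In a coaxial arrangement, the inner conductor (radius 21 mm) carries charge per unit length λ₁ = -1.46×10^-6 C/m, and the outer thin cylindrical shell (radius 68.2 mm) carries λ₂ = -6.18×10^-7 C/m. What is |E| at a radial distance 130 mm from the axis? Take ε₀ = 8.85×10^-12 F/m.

By cylindrical symmetry E is radial; use a coaxial Gaussian cylinder of radius 130 mm and length L (r > 68.2 mm, enclosing both).
λ_enc = λ₁ + λ₂ = (-1.46e-6) + (-6.18×10^-7) = -2.078×10^-6 C/m.
By Gauss's law (flux through the curved wall only), E·2πrL = λ_enc L/ε₀.
E = |λ_enc|/(2πε₀r) = (2.078×10^-6)/(2π·8.85×10^-12·0.13) = 2.87×10^5 N/C.

|E| ≈ 2.87e5 N/C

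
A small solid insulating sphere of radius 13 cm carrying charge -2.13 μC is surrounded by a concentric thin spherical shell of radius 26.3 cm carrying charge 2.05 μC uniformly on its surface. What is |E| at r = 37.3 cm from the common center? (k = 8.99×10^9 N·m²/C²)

Use a concentric Gaussian sphere at r = 37.3 cm (r > 26.3 cm, enclosing both).
Q_enc = (-2.13 μC) + (2.05 μC) = -8.00×10^-8 C.
Since E is radial and uniform over the Gaussian sphere, Φ = E·4πr² = Q_enc/ε₀.
E = k|Q_enc|/r² = (8.99×10^9)(8.00×10^-8)/(0.373)² = 5.17e3 N/C.

E = 5.17×10^3 V/m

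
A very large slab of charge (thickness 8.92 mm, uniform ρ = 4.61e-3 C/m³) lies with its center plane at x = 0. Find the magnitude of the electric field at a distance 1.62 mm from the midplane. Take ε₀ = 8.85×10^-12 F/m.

|E| ≈ 8.44×10^5 N/C

By symmetry E is perpendicular to the slab. A Gaussian pillbox from −1.62 mm to +1.62 mm (face area A) lies entirely within the slab.
Q_enc = ρ·(2x)·A and flux = 2EA, so 2EA = 2ρxA/ε₀ ⇒ E = |ρ|x/ε₀.
E = (4.61×10^-3)(0.00162)/(8.85×10^-12) = 8.44×10^5 N/C.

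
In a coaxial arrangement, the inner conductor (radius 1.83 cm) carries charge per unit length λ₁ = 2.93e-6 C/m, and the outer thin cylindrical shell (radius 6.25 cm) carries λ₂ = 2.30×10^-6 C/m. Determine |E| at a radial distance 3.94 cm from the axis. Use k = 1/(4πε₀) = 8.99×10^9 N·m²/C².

By cylindrical symmetry E is radial; use a coaxial Gaussian cylinder of radius 3.94 cm and length L (between the conductors, 1.83 cm < r < 6.25 cm).
Only the inner wire is enclosed; the outer shell contributes nothing inside itself. λ_enc = λ₁ = 2.93×10^-6 C/m.
Since E is radial and uniform over the curved surface, Φ = E·2πrL = Q_enc/ε₀ = λ_enc L/ε₀.
E = 2k|λ_enc|/r = 2(8.99×10^9)(2.93e-6)/(0.0394) = 1.34e6 N/C.

1.34×10^6 N/C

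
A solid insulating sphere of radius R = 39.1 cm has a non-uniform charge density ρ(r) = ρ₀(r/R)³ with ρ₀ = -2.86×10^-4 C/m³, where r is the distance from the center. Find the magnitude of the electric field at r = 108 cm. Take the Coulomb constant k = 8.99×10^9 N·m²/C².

E ≈ 2.76e5 N/C

Symmetry ⇒ E = E(r) r̂. Gaussian sphere of radius r = 108 cm (r > R, all charge enclosed).
Q_enc = 4π ∫₀^R ρ₀(r'/R)^3 r'² dr' = 4πρ₀R³/6 = -3.581×10^-5 C.
Gauss's law: E·4πr² = Q_enc/ε₀.
E = k|Q_enc|/r² = (8.99×10^9)(3.581×10^-5)/(1.08)² = 2.76e5 N/C.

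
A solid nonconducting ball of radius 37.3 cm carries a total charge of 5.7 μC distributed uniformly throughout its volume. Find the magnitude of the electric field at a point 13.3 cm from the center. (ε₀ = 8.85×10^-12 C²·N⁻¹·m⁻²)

1.31e5 N/C

By spherical symmetry E is radial; choose a Gaussian sphere of radius r = 13.3 cm (r < R).
Only the charge within r is enclosed: Q_enc = Q·(r/R)³ = (5.7 μC)·(13.3 cm/37.3 cm)³ = 2.584×10^-7 C.
Gauss's law: E·4πr² = Q_enc/ε₀.
E = |Q_enc|/(4πε₀r²) = (2.584×10^-7)/(4π·8.85×10^-12·(0.133)²) = 1.31×10^5 N/C.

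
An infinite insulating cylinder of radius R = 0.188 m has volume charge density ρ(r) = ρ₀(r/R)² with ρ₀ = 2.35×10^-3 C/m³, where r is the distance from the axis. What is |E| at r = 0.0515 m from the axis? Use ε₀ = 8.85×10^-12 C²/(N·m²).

Choose a coaxial cylinder of radius r = 0.0515 m (arbitrary length L) as the Gaussian surface (r < R).
Integrating ρ over the cross-section to radius r: λ_enc = (2πρ₀/R²) ∫₀^r r'^3 dr' = 2πρ₀ r^4/(4·R²) = 7.347e-7 C/m.
Since E is radial and uniform over the curved surface, Φ = E·2πrL = Q_enc/ε₀ = λ_enc L/ε₀.
E = |λ_enc|/(2πε₀r) = (7.347e-7)/(2π·8.85×10^-12·0.0515) = 2.57×10^5 N/C.

|E| = 2.57e5 N/C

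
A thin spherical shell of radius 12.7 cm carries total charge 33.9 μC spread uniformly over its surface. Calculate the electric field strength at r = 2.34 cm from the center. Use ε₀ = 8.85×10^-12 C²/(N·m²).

By spherical symmetry E is radial; choose a Gaussian sphere of radius r = 2.34 cm (inside the shell, r < 12.7 cm).
No charge lies within this surface, so Q_enc = 0 and Gauss's law gives E·4πr² = 0 ⇒ E = 0.

E = 0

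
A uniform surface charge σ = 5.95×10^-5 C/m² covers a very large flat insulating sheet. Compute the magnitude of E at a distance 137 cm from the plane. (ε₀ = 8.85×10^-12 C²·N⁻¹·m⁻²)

The symmetry is planar: E is normal to the sheet and the same magnitude on both sides. Take a pillbox straddling the sheet with end-cap area A.
Flux Φ = 2EA and Q_enc = σA, so 2EA = σA/ε₀ ⇒ E = |σ|/(2ε₀), independent of distance.
E = |σ|/(2ε₀) = (5.95e-5)/(2·8.85×10^-12) = 3.36×10^6 N/C.

3.36e6 V/m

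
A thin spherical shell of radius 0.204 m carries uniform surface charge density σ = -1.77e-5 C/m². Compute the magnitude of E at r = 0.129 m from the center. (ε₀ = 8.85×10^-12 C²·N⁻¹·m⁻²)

Use a concentric Gaussian sphere at r = 0.129 m (inside the shell, r < 0.204 m).
All the charge is outside the Gaussian surface: Q_enc = 0, hence E = 0 everywhere inside the shell.

E = 0 (no enclosed charge)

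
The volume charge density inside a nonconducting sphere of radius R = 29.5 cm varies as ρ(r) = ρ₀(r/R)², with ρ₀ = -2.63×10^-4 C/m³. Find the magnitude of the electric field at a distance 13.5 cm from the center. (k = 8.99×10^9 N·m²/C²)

Take a concentric spherical Gaussian surface of radius r = 13.5 cm (r < R).
Q_enc = ∫₀^r ρ(r')·4πr'² dr' = (4πρ₀/R²) ∫₀^r r'^4 dr' = 4πρ₀ r^5/(5·R²) = -3.406×10^-7 C.
By Gauss's law, ∮E·dA = E·4πr² = Q_enc/ε₀.
E = k|Q_enc|/r² = (8.99×10^9)(3.406×10^-7)/(0.135)² = 1.68×10^5 N/C.

E ≈ 1.68×10^5 V/m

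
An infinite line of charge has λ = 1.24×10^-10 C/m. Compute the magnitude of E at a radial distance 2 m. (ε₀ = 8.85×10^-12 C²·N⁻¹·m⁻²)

Take a coaxial cylindrical Gaussian surface of radius r = 2 m and length L.
Q_enc = λL, so λ_enc = 1.24×10^-10 C/m.
Since E is radial and uniform over the curved surface, Φ = E·2πrL = Q_enc/ε₀ = λ_enc L/ε₀.
E = |λ_enc|/(2πε₀r) = (1.24e-10)/(2π·8.85×10^-12·2) = 1.11 N/C.

E = 1.11 N/C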